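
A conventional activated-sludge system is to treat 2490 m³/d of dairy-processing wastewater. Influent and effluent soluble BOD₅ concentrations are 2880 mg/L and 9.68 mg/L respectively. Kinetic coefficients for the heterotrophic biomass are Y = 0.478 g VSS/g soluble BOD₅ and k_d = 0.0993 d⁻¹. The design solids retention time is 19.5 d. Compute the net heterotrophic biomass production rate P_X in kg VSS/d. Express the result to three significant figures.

Observed yield with endogenous decay: Y_obs = Y / (1 + k_d·θ_c) = 0.478 / (1 + 0.0993 × 19.5) = 0.478 / 2.936 = 0.1628 g VSS/g soluble BOD₅.
ΔS = 2880 − 9.68 = 2870 mg/L, so the substrate removal rate is 2490 × 2870/1000 = 7147 kg soluble BOD₅/d.
P_X = Y_obs · Q(S₀ − S) = 0.1628 × 7147 = 1163 kg VSS/d.

P_X ≈ 1160 kg VSS/d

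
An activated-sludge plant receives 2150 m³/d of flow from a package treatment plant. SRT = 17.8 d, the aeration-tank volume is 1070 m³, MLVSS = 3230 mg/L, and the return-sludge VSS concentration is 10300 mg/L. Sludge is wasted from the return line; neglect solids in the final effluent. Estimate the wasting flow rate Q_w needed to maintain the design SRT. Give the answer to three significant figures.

Q_w ≈ 18.9 m³/d

Wasting from the return line (neglecting effluent solids): Q_w = V·X / (θ_c·X_r) = 1070 × 3230 / (17.8 × 10300) = 18.85 m³/d.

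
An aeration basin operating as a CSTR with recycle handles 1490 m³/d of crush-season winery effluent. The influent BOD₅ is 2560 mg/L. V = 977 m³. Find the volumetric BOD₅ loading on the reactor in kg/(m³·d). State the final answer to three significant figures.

L_v ≈ 3.90 kg BOD₅/(m³·d)

L_v = Q S₀ / V = 1490 × 2560 × 10⁻³ / 977.0 = 3.904 kg/(m³·d).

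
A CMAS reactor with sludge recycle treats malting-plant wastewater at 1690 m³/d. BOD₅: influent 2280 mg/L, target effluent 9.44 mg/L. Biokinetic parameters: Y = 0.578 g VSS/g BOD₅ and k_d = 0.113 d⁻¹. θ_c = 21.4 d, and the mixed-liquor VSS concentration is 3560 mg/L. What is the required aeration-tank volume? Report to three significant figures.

Rearranging the biomass balance for a CMAS with decay, V = Y·Q·ΔS·θ_c / [X·(1+k_d θ_c)] = 0.578 × 1690 × (2280 − 9.44) × 21.4 / [3560 × (1 + 0.113 × 21.4)] = 4.75×10^7 / 12169 = 3900 m³.

V ≈ 3900 m³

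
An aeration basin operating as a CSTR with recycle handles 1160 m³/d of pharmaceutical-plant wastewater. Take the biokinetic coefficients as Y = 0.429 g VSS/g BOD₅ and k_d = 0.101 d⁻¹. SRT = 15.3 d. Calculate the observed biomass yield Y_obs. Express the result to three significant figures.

Y_obs ≈ 0.169 g VSS/g BOD₅

Y_obs = Y / (1 + k_d θ_c) = 0.429 / (1 + 0.101 × 15.3) = 0.429 / 2.545 = 0.1685.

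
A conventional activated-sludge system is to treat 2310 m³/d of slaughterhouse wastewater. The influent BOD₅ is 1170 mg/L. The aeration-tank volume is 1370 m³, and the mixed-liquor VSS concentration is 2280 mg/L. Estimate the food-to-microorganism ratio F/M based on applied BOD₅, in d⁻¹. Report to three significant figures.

F/M = Q·S₀ / (V·X) = 2310 × 1170 / (1370 × 2280) = 0.8653 g BOD₅·(g VSS·d)⁻¹.

F/M ≈ 0.865 d⁻¹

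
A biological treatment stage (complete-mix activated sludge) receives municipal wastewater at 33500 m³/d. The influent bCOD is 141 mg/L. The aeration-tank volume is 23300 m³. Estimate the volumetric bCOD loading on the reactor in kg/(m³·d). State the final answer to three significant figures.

L_v ≈ 0.203 kg bCOD/(m³·d)

Volumetric loading L_v = Q·S₀ / V = 33500 × 141 g/m³ / 23300 m³ = 202.7 g/(m³·d) = 0.2027 kg bCOD/(m³·d).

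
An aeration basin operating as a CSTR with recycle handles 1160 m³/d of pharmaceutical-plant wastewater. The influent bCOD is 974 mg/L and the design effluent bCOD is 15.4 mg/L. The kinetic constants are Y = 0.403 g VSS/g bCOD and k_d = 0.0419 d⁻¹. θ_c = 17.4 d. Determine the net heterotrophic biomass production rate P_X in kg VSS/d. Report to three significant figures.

Y_obs = Y / (1 + k_d θ_c) = 0.403 / (1 + 0.0419 × 17.4) = 0.403 / 1.729 = 0.2331.
Q·(S₀ − S) = 1160 × (974 − 15.4) × 10⁻³ = 1112 kg/d removed.
So the net sludge growth is P_X = 0.2331 × 1112 = 259.2 kg VSS/d.

P_X ≈ 259 kg VSS/d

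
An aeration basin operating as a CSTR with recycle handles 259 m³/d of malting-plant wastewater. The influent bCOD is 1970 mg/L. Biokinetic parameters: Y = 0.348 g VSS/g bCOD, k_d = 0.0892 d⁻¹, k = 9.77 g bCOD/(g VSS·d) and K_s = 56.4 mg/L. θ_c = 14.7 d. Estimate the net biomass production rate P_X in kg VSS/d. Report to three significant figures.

P_X ≈ 76.7 kg VSS/d

For a completely mixed reactor with recycle the Lawrence–McCarty relation gives S = K_s·(1 + k_d·θ_c) / [θ_c·(Y·k − k_d) − 1] = 56.4 × (1 + 0.0892 × 14.7) / [14.7 × (0.348 × 9.77 − 0.0892) − 1] = 130.4 / 47.67 = 2.735 mg/L.
Correct the yield for decay: Y_obs = Y/(1 + k_d θ_c) = 0.348 / (1 + 0.0892 × 14.7) = 0.348 / 2.311 = 0.1506.
ΔS = 1970 − 2.73 = 1967 mg/L, so the substrate removal rate is 259 × 1967/1000 = 509.5 kg bCOD/d.
Net biomass production P_X = Y_obs × Q·(S₀ − S) = 0.1506 × 509.5 = 76.72 kg VSS/d.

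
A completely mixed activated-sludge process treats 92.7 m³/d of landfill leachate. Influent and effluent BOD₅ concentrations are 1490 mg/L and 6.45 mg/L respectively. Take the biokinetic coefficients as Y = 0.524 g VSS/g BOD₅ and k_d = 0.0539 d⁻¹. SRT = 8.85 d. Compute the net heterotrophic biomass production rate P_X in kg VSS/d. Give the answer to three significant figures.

P_X ≈ 48.8 kg VSS/d

The observed yield is Y_obs = Y/(1 + k_d·θ_c) = 0.524 / (1 + 0.0539 × 8.85) = 0.524 / 1.477 = 0.3548 g VSS per g BOD₅ removed.
Mass of BOD₅ removed per day: Q(S₀ − S) = 92.7 × 1484 g/m³ = 137.5 kg/d.
Biomass produced: P_X = Y_obs·Q·ΔS = 0.3548 × 137.5 ≈ 48.79 kg VSS/d.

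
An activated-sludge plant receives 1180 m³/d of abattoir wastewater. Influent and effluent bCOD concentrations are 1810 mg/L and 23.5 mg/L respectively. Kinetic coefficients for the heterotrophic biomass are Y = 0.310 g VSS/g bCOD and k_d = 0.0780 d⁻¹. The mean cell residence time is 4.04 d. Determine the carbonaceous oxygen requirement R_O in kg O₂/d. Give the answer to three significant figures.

R_O ≈ 1400 kg O₂/d

Correct the yield for decay: Y_obs = Y/(1 + k_d θ_c) = 0.310 / (1 + 0.0780 × 4.04) = 0.310 / 1.315 = 0.2357.
Substrate removed = Q·(S₀ − S) = 1180 m³/d × (1810 − 23.5) g/m³ = 2.11×10^6 g/d = 2108 kg/d.
P_X = Y_obs·Q·(S₀ − S) = 0.2357 × 2108 = 496.9 kg VSS/d.
R_O = Q·ΔS − 1.42 P_X = 2108 − 705.6 = 1402 kg O₂/d.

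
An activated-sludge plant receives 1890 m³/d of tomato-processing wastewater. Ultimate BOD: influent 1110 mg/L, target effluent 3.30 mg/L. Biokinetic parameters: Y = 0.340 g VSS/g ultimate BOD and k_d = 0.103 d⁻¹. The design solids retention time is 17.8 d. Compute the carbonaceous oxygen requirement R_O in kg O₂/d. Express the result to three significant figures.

R_O ≈ 1740 kg O₂/d

Observed yield with endogenous decay: Y_obs = Y / (1 + k_d·θ_c) = 0.340 / (1 + 0.103 × 17.8) = 0.340 / 2.833 = 0.1200 g VSS/g ultimate BOD.
ΔS = 1110 − 3.30 = 1107 mg/L, so the substrate removal rate is 1890 × 1107/1000 = 2092 kg ultimate BOD/d.
P_X = Y_obs·Q·(S₀ − S) = 0.1200 × 2092 = 251.0 kg VSS/d.
R_O = Q·ΔS − 1.42 P_X = 2092 − 356.4 = 1735 kg O₂/d.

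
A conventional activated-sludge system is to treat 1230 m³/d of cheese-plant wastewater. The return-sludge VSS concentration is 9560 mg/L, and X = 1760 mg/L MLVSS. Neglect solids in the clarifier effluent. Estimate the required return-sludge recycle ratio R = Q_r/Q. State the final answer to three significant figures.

R = Q_r/Q = X/(X_r − X) = 1760 / (9560 − 1760) = 0.2256.

R ≈ 0.226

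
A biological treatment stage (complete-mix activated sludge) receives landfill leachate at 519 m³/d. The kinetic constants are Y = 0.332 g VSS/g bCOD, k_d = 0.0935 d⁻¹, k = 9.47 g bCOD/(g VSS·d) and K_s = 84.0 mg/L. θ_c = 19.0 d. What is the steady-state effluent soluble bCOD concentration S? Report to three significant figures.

For a completely mixed reactor with recycle the Lawrence–McCarty relation gives S = K_s·(1 + k_d·θ_c) / [θ_c·(Y·k − k_d) − 1] = 84.0 × (1 + 0.0935 × 19.0) / [19.0 × (0.332 × 9.47 − 0.0935) − 1] = 233.2 / 56.96 = 4.095 mg/L.

S ≈ 4.09 mg/L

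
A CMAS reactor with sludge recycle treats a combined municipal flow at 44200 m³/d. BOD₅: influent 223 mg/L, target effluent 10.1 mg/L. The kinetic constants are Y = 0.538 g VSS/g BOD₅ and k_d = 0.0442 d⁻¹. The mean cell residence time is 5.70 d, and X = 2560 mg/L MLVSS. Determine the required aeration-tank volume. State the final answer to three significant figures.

V ≈ 9000 m³

Steady-state biomass mass balance: V·X·(1 + k_d·θ_c) = Y·Q·(S₀ − S)·θ_c, so V = 0.538 × 44200 × (223 − 10.1) × 5.70 / [2560 × (1 + 0.0442 × 5.70)] = 2.89×10^7 / 3205 = 9004 m³.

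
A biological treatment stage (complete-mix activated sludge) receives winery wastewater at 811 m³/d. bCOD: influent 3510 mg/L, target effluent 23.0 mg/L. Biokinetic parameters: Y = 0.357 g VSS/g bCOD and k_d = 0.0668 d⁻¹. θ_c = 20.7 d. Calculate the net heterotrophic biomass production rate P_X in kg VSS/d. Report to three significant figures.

The observed yield is Y_obs = Y/(1 + k_d·θ_c) = 0.357 / (1 + 0.0668 × 20.7) = 0.357 / 2.383 = 0.1498 g VSS per g bCOD removed.
Q·(S₀ − S) = 811 × (3510 − 23.0) × 10⁻³ = 2828 kg/d removed.
So the net sludge growth is P_X = 0.1498 × 2828 = 423.7 kg VSS/d.

P_X ≈ 424 kg VSS/d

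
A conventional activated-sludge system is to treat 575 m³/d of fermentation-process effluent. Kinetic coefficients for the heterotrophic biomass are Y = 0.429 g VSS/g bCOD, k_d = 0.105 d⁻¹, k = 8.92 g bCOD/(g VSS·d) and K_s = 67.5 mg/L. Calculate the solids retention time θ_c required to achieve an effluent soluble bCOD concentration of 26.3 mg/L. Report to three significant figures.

At the target effluent, Y k S/(K_s+S) = 0.429×8.92×26.3/93.80 = 1.073 d⁻¹.
θ_c = 1/(μ − k_d) = 1/(1.073 − 0.105) = 1/0.9679 = 1.033 d.

θ_c ≈ 1.03 d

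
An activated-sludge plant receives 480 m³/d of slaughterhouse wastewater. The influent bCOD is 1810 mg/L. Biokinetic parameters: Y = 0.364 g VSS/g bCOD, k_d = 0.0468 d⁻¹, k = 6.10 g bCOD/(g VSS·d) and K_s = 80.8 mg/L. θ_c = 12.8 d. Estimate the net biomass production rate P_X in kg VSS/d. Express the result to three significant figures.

Effluent substrate depends only on kinetics and SRT: S = K_s(1 + k_d θ_c) / [θ_c(Yk − k_d) − 1] = 80.8 × (1 + 0.0468 × 12.8) / [12.8 × (0.364 × 6.10 − 0.0468) − 1] = 129.2 / 26.82 = 4.817 mg/L.
Observed yield with endogenous decay: Y_obs = Y / (1 + k_d·θ_c) = 0.364 / (1 + 0.0468 × 12.8) = 0.364 / 1.599 = 0.2276 g VSS/g bCOD.
Mass of bCOD removed per day: Q(S₀ − S) = 480 × 1805 g/m³ = 866.5 kg/d.
Biomass produced: P_X = Y_obs·Q·ΔS = 0.2276 × 866.5 ≈ 197.2 kg VSS/d.

P_X ≈ 197 kg VSS/d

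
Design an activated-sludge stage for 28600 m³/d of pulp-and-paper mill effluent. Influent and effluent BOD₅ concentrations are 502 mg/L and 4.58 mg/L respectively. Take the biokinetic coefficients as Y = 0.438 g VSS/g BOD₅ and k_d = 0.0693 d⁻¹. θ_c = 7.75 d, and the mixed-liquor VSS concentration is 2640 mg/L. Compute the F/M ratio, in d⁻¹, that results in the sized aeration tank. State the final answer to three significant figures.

Steady-state biomass mass balance: V·X·(1 + k_d·θ_c) = Y·Q·(S₀ − S)·θ_c, so V = 0.438 × 28600 × (502 − 4.58) × 7.75 / [2640 × (1 + 0.0693 × 7.75)] = 4.83×10^7 / 4058 = 11901 m³.
F/M = Q·S₀ / (V·X) = 28600 × 502 / (11901 × 2640) = 0.4570 g BOD₅·(g VSS·d)⁻¹.

F/M ≈ 0.457 d⁻¹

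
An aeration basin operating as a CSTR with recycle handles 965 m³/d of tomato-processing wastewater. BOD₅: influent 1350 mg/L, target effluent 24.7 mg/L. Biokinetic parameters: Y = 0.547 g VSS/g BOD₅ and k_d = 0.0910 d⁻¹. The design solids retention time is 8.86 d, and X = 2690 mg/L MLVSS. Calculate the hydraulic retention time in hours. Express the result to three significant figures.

τ ≈ 31.7 h

Steady-state biomass mass balance: V·X·(1 + k_d·θ_c) = Y·Q·(S₀ − S)·θ_c, so V = 0.547 × 965 × (1350 − 24.7) × 8.86 / [2690 × (1 + 0.0910 × 8.86)] = 6.2×10^6 / 4859 = 1276 m³.
τ = V/Q = 1276/965 = 1.322 d, or 31.73 h.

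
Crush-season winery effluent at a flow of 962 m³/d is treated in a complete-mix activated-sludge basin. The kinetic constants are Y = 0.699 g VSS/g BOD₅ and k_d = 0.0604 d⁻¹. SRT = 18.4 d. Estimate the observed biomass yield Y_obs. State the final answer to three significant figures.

Y_obs ≈ 0.331 g VSS/g BOD₅

The observed yield is Y_obs = Y/(1 + k_d·θ_c) = 0.699 / (1 + 0.0604 × 18.4) = 0.699 / 2.111 = 0.3311 g VSS per g BOD₅ removed.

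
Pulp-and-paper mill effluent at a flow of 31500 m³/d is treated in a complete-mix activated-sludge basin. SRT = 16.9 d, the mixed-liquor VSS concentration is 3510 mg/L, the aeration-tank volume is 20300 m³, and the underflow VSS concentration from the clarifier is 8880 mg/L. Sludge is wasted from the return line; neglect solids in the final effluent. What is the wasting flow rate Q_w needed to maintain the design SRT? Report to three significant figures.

Q_w ≈ 475 m³/d

θ_c = V·X/(Q_w·X_r) when wasting from the recycle, so Q_w = V·X/(θ_c·X_r) = 20300 × 3510 / (16.9 × 8880) = 474.8 m³/d.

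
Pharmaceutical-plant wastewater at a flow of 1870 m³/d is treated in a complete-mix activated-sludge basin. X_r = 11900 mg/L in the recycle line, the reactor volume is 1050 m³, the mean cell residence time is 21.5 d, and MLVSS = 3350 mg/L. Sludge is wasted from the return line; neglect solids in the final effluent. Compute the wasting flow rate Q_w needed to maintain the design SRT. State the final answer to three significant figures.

Wasting from the return line (neglecting effluent solids): Q_w = V·X / (θ_c·X_r) = 1050 × 3350 / (21.5 × 11900) = 13.75 m³/d.

Q_w ≈ 13.7 m³/d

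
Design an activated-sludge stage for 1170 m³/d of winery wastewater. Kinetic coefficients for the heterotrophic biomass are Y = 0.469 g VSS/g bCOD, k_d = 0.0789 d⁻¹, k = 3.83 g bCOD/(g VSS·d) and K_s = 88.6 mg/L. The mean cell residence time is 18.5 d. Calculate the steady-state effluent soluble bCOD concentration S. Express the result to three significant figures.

S ≈ 7.08 mg/L

Effluent substrate depends only on kinetics and SRT: S = K_s(1 + k_d θ_c) / [θ_c(Yk − k_d) − 1] = 88.6 × (1 + 0.0789 × 18.5) / [18.5 × (0.469 × 3.83 − 0.0789) − 1] = 217.9 / 30.77 = 7.082 mg/L.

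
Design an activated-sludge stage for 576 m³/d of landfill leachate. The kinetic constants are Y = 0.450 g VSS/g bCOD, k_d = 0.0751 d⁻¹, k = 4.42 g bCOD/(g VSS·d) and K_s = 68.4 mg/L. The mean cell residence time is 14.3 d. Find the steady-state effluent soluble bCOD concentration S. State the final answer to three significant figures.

S ≈ 5.38 mg/L

For a completely mixed reactor with recycle the Lawrence–McCarty relation gives S = K_s·(1 + k_d·θ_c) / [θ_c·(Y·k − k_d) − 1] = 68.4 × (1 + 0.0751 × 14.3) / [14.3 × (0.450 × 4.42 − 0.0751) − 1] = 141.9 / 26.37 = 5.380 mg/L.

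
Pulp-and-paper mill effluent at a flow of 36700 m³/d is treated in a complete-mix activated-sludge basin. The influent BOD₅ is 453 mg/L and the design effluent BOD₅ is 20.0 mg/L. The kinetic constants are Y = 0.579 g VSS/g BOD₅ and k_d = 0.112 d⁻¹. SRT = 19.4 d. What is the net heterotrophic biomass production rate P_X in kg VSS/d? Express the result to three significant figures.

P_X ≈ 2900 kg VSS/d

Correct the yield for decay: Y_obs = Y/(1 + k_d θ_c) = 0.579 / (1 + 0.112 × 19.4) = 0.579 / 3.173 = 0.1825.
Q·(S₀ − S) = 36700 × (453 − 20.0) × 10⁻³ = 15891 kg/d removed.
Biomass produced: P_X = Y_obs·Q·ΔS = 0.1825 × 15891 ≈ 2900 kg VSS/d.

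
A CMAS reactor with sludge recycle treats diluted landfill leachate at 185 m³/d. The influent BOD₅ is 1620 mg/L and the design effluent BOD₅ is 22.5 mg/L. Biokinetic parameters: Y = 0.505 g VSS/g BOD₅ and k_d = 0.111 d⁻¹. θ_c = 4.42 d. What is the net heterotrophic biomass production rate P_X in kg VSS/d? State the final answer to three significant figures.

P_X ≈ 100 kg VSS/d

Correct the yield for decay: Y_obs = Y/(1 + k_d θ_c) = 0.505 / (1 + 0.111 × 4.42) = 0.505 / 1.491 = 0.3388.
ΔS = 1620 − 22.5 = 1598 mg/L, so the substrate removal rate is 185 × 1598/1000 = 295.5 kg BOD₅/d.
Biomass produced: P_X = Y_obs·Q·ΔS = 0.3388 × 295.5 ≈ 100.1 kg VSS/d.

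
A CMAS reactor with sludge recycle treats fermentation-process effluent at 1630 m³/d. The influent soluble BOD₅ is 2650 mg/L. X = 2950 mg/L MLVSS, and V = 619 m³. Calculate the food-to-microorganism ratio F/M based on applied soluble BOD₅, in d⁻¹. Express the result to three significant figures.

F/M ≈ 2.37 d⁻¹

F/M = applied load / biomass = Q·S₀/(V·X) = 1630 × 2650 / (619.0 × 2950) = 2.365 d⁻¹.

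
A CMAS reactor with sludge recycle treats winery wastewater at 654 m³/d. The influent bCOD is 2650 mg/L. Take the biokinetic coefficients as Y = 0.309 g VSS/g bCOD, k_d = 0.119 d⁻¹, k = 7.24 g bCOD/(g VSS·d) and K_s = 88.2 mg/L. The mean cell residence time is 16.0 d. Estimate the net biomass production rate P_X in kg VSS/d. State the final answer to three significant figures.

P_X ≈ 184 kg VSS/d

From the Monod/SRT balance for a CMAS, S = K_s·(1+k_d θ_c)/[θ_c·(Y k − k_d) − 1] = 88.2 × (1 + 0.119 × 16.0) / [16.0 × (0.309 × 7.24 − 0.119) − 1] = 256.1 / 32.89 = 7.787 mg/L.
Y_obs = Y / (1 + k_d θ_c) = 0.309 / (1 + 0.119 × 16.0) = 0.309 / 2.904 = 0.1064.
Q·(S₀ − S) = 654 × (2650 − 7.79) × 10⁻³ = 1728 kg/d removed.
P_X = Y_obs · Q(S₀ − S) = 0.1064 × 1728 = 183.9 kg VSS/d.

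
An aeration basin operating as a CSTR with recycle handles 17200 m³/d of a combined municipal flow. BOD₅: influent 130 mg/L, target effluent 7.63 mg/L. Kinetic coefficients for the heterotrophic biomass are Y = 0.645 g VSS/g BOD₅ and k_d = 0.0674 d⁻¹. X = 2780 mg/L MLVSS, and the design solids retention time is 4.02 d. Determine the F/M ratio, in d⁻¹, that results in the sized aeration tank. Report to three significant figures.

Steady-state biomass mass balance: V·X·(1 + k_d·θ_c) = Y·Q·(S₀ − S)·θ_c, so V = 0.645 × 17200 × (130 − 7.63) × 4.02 / [2780 × (1 + 0.0674 × 4.02)] = 5.46×10^6 / 3533 = 1545 m³.
F/M = Q·S₀ / (V·X) = 17200 × 130 / (1545 × 2780) = 0.5207 g BOD₅·(g VSS·d)⁻¹.

F/M ≈ 0.521 d⁻¹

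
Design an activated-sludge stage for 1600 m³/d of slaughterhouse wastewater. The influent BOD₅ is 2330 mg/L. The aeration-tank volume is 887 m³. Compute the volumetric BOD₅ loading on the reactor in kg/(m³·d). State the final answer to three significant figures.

Applied BOD₅ load per unit volume = Q·S₀/V = (1600 × 2330/1000)/887.0 = 4.203 kg BOD₅·m⁻³·d⁻¹.

L_v ≈ 4.20 kg BOD₅/(m³·d)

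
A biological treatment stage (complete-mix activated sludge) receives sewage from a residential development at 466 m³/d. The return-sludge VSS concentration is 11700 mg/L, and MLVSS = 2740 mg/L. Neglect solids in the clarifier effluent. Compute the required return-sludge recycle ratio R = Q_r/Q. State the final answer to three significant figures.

R ≈ 0.306

Mass balance around the secondary clarifier (neglecting effluent solids): R = X / (X_r − X) = 2740 / (11700 − 2740) = 0.3058.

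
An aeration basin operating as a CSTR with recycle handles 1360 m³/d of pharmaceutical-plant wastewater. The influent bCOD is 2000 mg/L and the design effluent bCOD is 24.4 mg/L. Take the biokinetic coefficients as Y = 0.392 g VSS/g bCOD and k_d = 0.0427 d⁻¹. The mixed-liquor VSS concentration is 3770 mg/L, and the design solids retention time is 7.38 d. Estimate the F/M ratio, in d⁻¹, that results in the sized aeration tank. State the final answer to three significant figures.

F/M ≈ 0.460 d⁻¹

Steady-state biomass mass balance: V·X·(1 + k_d·θ_c) = Y·Q·(S₀ − S)·θ_c, so V = 0.392 × 1360 × (2000 − 24.4) × 7.38 / [3770 × (1 + 0.0427 × 7.38)] = 7.77×10^6 / 4958 = 1568 m³.
F/M = Q·S₀ / (V·X) = 1360 × 2000 / (1568 × 3770) = 0.4602 g bCOD·(g VSS·d)⁻¹.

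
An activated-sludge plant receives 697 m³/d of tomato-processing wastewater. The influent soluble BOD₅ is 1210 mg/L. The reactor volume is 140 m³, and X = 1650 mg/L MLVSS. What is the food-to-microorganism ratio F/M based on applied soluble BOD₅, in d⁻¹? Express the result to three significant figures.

F/M ≈ 3.65 d⁻¹

F/M = Q·S₀ / (V·X) = 697 × 1210 / (140.0 × 1650) = 3.651 g soluble BOD₅·(g VSS·d)⁻¹.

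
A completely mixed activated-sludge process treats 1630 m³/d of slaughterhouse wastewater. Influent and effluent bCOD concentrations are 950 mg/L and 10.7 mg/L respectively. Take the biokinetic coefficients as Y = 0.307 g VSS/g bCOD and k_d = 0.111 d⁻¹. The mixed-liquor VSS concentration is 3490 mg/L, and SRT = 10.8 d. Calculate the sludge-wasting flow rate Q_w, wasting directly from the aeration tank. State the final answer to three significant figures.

Rearranging the biomass balance for a CMAS with decay, V = Y·Q·ΔS·θ_c / [X·(1+k_d θ_c)] = 0.307 × 1630 × (950 − 10.7) × 10.8 / [3490 × (1 + 0.111 × 10.8)] = 5.08×10^6 / 7674 = 661.5 m³.
With mixed-liquor wasting, θ_c = V/Q_w, so Q_w = V/θ_c = 661.5/10.8 = 61.25 m³/d.

Q_w ≈ 61.3 m³/d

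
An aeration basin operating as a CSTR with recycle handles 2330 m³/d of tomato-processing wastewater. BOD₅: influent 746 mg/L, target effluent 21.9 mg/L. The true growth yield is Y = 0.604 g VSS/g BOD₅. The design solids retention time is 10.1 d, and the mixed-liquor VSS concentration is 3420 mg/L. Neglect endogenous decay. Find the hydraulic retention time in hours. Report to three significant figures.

V·X = Y·Q·ΔS·θ_c gives V = 0.604 × 2330 × (746 − 21.9) × 10.1 / 3420 = 3009 m³.
HRT = V/Q = 3009 m³ / 2330 m³·d⁻¹ = 1.292 d × 24 = 31.00 h.

τ ≈ 31.0 h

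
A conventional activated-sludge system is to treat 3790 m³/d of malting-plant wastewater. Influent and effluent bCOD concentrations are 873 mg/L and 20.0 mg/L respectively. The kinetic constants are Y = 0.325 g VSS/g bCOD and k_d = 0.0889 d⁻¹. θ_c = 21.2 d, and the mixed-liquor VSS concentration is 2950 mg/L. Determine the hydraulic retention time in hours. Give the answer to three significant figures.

τ ≈ 16.6 h

Rearranging the biomass balance for a CMAS with decay, V = Y·Q·ΔS·θ_c / [X·(1+k_d θ_c)] = 0.325 × 3790 × (873 − 20.0) × 21.2 / [2950 × (1 + 0.0889 × 21.2)] = 2.23×10^7 / 8510 = 2618 m³.
τ = V/Q = 2618/3790 = 0.6906 d, or 16.58 h.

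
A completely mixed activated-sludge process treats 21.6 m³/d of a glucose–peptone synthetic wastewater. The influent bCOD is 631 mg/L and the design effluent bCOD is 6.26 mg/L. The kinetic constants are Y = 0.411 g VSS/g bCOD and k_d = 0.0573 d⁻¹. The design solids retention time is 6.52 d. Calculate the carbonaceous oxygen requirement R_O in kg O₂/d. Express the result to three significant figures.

R_O ≈ 7.76 kg O₂/d

Correct the yield for decay: Y_obs = Y/(1 + k_d θ_c) = 0.411 / (1 + 0.0573 × 6.52) = 0.411 / 1.374 = 0.2992.
ΔS = 631 − 6.26 = 624.7 mg/L, so the substrate removal rate is 21.6 × 624.7/1000 = 13.49 kg bCOD/d.
Net sludge production P_X = 0.2992 × 13.49 = 4.038 kg VSS/d.
R_O = Q·ΔS − 1.42 P_X = 13.49 − 5.734 = 7.761 kg O₂/d.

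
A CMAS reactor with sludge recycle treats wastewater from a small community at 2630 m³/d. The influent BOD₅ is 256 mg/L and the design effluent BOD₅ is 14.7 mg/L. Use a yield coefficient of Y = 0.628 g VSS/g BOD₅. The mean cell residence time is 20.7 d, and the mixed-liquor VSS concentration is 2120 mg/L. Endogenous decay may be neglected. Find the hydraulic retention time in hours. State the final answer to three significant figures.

V·X = Y·Q·ΔS·θ_c gives V = 0.628 × 2630 × (256 − 14.7) × 20.7 / 2120 = 3891 m³.
Hydraulic retention time τ = V/Q = 3891 / 2630 = 1.480 d = 35.51 h.

τ ≈ 35.5 h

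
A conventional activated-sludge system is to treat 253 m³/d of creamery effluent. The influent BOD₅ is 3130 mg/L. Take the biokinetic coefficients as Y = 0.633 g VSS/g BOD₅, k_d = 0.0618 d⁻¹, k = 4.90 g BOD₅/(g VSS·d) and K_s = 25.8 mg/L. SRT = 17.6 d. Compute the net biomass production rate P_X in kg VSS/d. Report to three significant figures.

P_X ≈ 240 kg VSS/d

From the Monod/SRT balance for a CMAS, S = K_s·(1+k_d θ_c)/[θ_c·(Y k − k_d) − 1] = 25.8 × (1 + 0.0618 × 17.6) / [17.6 × (0.633 × 4.90 − 0.0618) − 1] = 53.86 / 52.50 = 1.026 mg/L.
Observed yield with endogenous decay: Y_obs = Y / (1 + k_d·θ_c) = 0.633 / (1 + 0.0618 × 17.6) = 0.633 / 2.088 = 0.3032 g VSS/g BOD₅.
Substrate removed = Q·(S₀ − S) = 253 m³/d × (3130 − 1.03) g/m³ = 7.92×10^5 g/d = 791.6 kg/d.
So the net sludge growth is P_X = 0.3032 × 791.6 = 240.0 kg VSS/d.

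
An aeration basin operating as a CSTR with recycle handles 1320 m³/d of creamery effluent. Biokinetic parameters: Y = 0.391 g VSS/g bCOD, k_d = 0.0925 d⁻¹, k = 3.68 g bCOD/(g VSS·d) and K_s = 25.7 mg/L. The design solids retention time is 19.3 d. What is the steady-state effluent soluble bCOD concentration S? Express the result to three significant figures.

S ≈ 2.86 mg/L

From the Monod/SRT balance for a CMAS, S = K_s·(1+k_d θ_c)/[θ_c·(Y k − k_d) − 1] = 25.7 × (1 + 0.0925 × 19.3) / [19.3 × (0.391 × 3.68 − 0.0925) − 1] = 71.58 / 24.99 = 2.865 mg/L.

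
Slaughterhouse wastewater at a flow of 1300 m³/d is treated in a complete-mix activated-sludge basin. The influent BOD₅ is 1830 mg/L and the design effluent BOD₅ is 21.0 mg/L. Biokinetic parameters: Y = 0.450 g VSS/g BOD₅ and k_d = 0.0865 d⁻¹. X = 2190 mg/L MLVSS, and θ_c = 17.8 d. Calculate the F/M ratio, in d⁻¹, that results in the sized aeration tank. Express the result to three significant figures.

Rearranging the biomass balance for a CMAS with decay, V = Y·Q·ΔS·θ_c / [X·(1+k_d θ_c)] = 0.450 × 1300 × (1830 − 21.0) × 17.8 / [2190 × (1 + 0.0865 × 17.8)] = 1.88×10^7 / 5562 = 3387 m³.
F/M = applied load / biomass = Q·S₀/(V·X) = 1300 × 1830 / (3387 × 2190) = 0.3207 d⁻¹.

F/M ≈ 0.321 d⁻¹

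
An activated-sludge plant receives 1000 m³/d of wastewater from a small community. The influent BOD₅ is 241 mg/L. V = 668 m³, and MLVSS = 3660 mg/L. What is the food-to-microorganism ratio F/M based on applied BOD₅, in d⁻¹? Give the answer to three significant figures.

F/M ≈ 0.0986 d⁻¹

F/M = Q·S₀ / (V·X) = 1000 × 241 / (668.0 × 3660) = 0.09857 g BOD₅·(g VSS·d)⁻¹.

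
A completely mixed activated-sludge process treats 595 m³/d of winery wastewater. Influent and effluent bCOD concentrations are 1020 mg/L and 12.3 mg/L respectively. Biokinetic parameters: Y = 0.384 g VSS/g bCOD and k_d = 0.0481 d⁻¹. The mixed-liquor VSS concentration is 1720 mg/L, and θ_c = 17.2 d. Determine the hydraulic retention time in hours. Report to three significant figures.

Steady-state biomass mass balance: V·X·(1 + k_d·θ_c) = Y·Q·(S₀ − S)·θ_c, so V = 0.384 × 595 × (1020 − 12.3) × 17.2 / [1720 × (1 + 0.0481 × 17.2)] = 3.96×10^6 / 3143 = 1260 m³.
HRT = V/Q = 1260 m³ / 595 m³·d⁻¹ = 2.118 d × 24 = 50.82 h.

τ ≈ 50.8 h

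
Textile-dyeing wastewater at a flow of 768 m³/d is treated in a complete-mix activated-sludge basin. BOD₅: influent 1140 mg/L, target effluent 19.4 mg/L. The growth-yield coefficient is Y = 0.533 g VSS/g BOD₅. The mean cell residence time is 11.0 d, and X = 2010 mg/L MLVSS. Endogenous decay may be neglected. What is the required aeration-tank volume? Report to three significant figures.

V ≈ 2510 m³

V·X = Y·Q·ΔS·θ_c gives V = 0.533 × 768 × (1140 − 19.4) × 11.0 / 2010 = 2510 m³.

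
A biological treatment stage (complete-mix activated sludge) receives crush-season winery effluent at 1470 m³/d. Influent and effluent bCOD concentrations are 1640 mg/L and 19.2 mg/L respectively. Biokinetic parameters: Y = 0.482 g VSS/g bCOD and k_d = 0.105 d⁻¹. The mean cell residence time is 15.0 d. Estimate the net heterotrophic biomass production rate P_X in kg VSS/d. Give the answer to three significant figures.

Correct the yield for decay: Y_obs = Y/(1 + k_d θ_c) = 0.482 / (1 + 0.105 × 15.0) = 0.482 / 2.575 = 0.1872.
Substrate removed = Q·(S₀ − S) = 1470 m³/d × (1640 − 19.2) g/m³ = 2.38×10^6 g/d = 2383 kg/d.
So the net sludge growth is P_X = 0.1872 × 2383 = 446.0 kg VSS/d.

P_X ≈ 446 kg VSS/d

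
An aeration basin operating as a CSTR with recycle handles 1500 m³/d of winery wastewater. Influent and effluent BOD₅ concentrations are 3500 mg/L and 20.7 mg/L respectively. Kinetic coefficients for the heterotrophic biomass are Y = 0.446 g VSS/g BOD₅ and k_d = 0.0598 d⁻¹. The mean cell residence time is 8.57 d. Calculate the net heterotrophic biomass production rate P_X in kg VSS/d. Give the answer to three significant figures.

Observed yield with endogenous decay: Y_obs = Y / (1 + k_d·θ_c) = 0.446 / (1 + 0.0598 × 8.57) = 0.446 / 1.512 = 0.2949 g VSS/g BOD₅.
ΔS = 3500 − 20.7 = 3479 mg/L, so the substrate removal rate is 1500 × 3479/1000 = 5219 kg BOD₅/d.
Net biomass production P_X = Y_obs × Q·(S₀ − S) = 0.2949 × 5219 = 1539 kg VSS/d.

P_X ≈ 1540 kg VSS/d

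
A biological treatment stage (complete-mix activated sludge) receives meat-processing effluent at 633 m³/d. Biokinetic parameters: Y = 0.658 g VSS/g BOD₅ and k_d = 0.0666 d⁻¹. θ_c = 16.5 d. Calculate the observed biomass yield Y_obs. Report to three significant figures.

Y_obs ≈ 0.313 g VSS/g BOD₅

Observed yield with endogenous decay: Y_obs = Y / (1 + k_d·θ_c) = 0.658 / (1 + 0.0666 × 16.5) = 0.658 / 2.099 = 0.3135 g VSS/g BOD₅.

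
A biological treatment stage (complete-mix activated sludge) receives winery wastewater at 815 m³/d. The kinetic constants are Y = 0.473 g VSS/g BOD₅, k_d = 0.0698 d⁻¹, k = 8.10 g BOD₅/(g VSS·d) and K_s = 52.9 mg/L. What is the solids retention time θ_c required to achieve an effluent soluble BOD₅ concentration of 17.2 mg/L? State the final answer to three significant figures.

θ_c ≈ 1.15 d

From 1/θ_c = Y·k·S/(K_s + S) − k_d: Y·k·S/(K_s+S) = 0.473 × 8.10 × 17.2 / (52.9 + 17.2) = 0.9401 d⁻¹.
Then 1/θ_c = μ − k_d = 0.9401 − 0.0698 = 0.8703 d⁻¹, giving θ_c = 1.149 d.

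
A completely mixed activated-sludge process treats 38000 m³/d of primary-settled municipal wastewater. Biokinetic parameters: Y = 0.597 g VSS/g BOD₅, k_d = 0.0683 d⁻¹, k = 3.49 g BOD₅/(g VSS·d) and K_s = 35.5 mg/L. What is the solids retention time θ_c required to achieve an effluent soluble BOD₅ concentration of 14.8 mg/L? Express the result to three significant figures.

Specific growth rate at S = 14.8 mg/L: μ = YkS/(K_s+S) = 0.597·3.49·14.8/(35.5+14.8) = 0.6130 d⁻¹.
1/θ_c = 0.6130 − 0.0683 = 0.5447 d⁻¹, so θ_c = 1.836 d.

θ_c ≈ 1.84 d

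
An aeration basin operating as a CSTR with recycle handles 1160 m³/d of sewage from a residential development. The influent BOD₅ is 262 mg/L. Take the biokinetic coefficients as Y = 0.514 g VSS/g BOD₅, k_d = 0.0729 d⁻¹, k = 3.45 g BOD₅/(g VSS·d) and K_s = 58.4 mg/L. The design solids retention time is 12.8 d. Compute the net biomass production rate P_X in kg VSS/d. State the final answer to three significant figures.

P_X ≈ 79.1 kg VSS/d

From the Monod/SRT balance for a CMAS, S = K_s·(1+k_d θ_c)/[θ_c·(Y k − k_d) − 1] = 58.4 × (1 + 0.0729 × 12.8) / [12.8 × (0.514 × 3.45 − 0.0729) − 1] = 112.9 / 20.77 = 5.437 mg/L.
Observed yield with endogenous decay: Y_obs = Y / (1 + k_d·θ_c) = 0.514 / (1 + 0.0729 × 12.8) = 0.514 / 1.933 = 0.2659 g VSS/g BOD₅.
Mass of BOD₅ removed per day: Q(S₀ − S) = 1160 × 256.6 g/m³ = 297.6 kg/d.
P_X = Y_obs · Q(S₀ − S) = 0.2659 × 297.6 = 79.13 kg VSS/d.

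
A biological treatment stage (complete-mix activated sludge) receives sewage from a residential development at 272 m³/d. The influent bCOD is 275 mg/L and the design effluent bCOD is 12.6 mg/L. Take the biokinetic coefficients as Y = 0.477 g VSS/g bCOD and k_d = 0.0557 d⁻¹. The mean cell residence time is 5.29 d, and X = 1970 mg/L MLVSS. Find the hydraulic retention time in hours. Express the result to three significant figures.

τ ≈ 6.23 h

From the SRT design equation V = Y Q (S₀−S) θ_c / [X (1 + k_d θ_c)] = 0.477 × 272 × (275 − 12.6) × 5.29 / [1970 × (1 + 0.0557 × 5.29)] = 1.8×10^5 / 2550 = 70.61 m³.
τ = V/Q = 70.61/272 = 0.2596 d, or 6.231 h.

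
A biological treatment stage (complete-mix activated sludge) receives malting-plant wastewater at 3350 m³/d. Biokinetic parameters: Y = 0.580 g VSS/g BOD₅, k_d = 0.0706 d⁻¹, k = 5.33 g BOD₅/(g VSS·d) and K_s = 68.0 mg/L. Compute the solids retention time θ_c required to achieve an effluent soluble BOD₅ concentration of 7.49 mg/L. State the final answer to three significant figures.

At the target effluent, Y k S/(K_s+S) = 0.580×5.33×7.49/75.49 = 0.3067 d⁻¹.
Then 1/θ_c = μ − k_d = 0.3067 − 0.0706 = 0.2361 d⁻¹, giving θ_c = 4.235 d.

θ_c ≈ 4.24 d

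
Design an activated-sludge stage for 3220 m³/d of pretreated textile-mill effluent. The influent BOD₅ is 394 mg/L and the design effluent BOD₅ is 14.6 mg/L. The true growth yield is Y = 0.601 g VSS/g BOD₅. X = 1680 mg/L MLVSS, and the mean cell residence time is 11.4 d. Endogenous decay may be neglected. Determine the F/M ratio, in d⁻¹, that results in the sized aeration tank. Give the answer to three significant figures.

With k_d = 0 the design equation reduces to V = Y Q (S₀−S) θ_c / X = 0.601 × 3220 × (394 − 14.6) × 11.4 / 1680 = 4982 m³.
F/M = Q·S₀ / (V·X) = 3220 × 394 / (4982 × 1680) = 0.1516 g BOD₅·(g VSS·d)⁻¹.

F/M ≈ 0.152 d⁻¹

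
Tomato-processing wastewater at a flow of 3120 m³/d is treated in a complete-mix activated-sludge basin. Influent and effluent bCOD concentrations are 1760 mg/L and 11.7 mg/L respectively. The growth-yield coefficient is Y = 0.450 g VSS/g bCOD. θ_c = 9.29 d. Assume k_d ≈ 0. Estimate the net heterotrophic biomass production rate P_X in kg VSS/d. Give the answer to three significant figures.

No decay correction is needed, so Y_obs = Y = 0.450.
Substrate removed = Q·(S₀ − S) = 3120 m³/d × (1760 − 11.7) g/m³ = 5.45×10^6 g/d = 5455 kg/d.
So the net sludge growth is P_X = 0.4500 × 5455 = 2455 kg VSS/d.

P_X ≈ 2450 kg VSS/d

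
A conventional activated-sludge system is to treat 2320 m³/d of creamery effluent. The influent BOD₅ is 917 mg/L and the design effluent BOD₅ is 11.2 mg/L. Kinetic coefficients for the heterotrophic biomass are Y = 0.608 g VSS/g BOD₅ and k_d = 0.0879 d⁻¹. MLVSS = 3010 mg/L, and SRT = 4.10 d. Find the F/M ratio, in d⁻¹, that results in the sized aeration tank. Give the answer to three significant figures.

Rearranging the biomass balance for a CMAS with decay, V = Y·Q·ΔS·θ_c / [X·(1+k_d θ_c)] = 0.608 × 2320 × (917 − 11.2) × 4.10 / [3010 × (1 + 0.0879 × 4.10)] = 5.24×10^6 / 4095 = 1279 m³.
F/M = applied load / biomass = Q·S₀/(V·X) = 2320 × 917 / (1279 × 3010) = 0.5525 d⁻¹.

F/M ≈ 0.552 d⁻¹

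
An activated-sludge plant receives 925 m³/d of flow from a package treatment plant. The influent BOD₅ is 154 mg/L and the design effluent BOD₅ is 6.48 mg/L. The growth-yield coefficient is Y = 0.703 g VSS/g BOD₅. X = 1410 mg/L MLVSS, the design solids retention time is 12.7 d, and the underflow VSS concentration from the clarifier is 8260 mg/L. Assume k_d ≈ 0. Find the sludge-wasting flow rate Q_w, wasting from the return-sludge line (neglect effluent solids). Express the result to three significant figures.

Q_w ≈ 11.6 m³/d

Biomass mass balance (decay neglected): V·X = Y·Q·(S₀ − S)·θ_c, so V = 0.703 × 925 × (154 − 6.48) × 12.7 / 1410 = 864.0 m³.
Wasting from the return line (neglecting effluent solids): Q_w = V·X / (θ_c·X_r) = 864.0 × 1410 / (12.7 × 8260) = 11.61 m³/d.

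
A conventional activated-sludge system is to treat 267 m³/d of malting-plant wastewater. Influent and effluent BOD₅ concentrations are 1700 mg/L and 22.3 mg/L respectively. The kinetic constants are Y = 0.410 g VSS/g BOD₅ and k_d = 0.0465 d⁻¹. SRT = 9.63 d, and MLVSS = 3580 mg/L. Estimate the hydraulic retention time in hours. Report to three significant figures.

τ ≈ 30.7 h

Steady-state biomass mass balance: V·X·(1 + k_d·θ_c) = Y·Q·(S₀ − S)·θ_c, so V = 0.410 × 267 × (1700 − 22.3) × 9.63 / [3580 × (1 + 0.0465 × 9.63)] = 1.77×10^6 / 5183 = 341.2 m³.
HRT = V/Q = 341.2 m³ / 267 m³·d⁻¹ = 1.278 d × 24 = 30.67 h.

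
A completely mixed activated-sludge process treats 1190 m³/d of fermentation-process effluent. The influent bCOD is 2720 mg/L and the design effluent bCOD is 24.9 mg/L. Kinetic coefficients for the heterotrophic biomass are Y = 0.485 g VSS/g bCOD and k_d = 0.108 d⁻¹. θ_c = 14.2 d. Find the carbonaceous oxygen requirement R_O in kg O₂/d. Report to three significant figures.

The observed yield is Y_obs = Y/(1 + k_d·θ_c) = 0.485 / (1 + 0.108 × 14.2) = 0.485 / 2.534 = 0.1914 g VSS per g bCOD removed.
Mass of bCOD removed per day: Q(S₀ − S) = 1190 × 2695 g/m³ = 3207 kg/d.
P_X = Y_obs·Q·(S₀ − S) = 0.1914 × 3207 = 613.9 kg VSS/d.
R_O = Q·ΔS − 1.42 P_X = 3207 − 871.8 = 2335 kg O₂/d.

R_O ≈ 2340 kg O₂/d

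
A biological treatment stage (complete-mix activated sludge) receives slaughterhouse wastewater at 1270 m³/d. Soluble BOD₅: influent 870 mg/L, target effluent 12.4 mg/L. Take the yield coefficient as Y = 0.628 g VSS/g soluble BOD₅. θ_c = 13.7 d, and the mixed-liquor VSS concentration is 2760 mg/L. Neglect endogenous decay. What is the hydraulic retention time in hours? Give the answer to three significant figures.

With k_d = 0 the design equation reduces to V = Y Q (S₀−S) θ_c / X = 0.628 × 1270 × (870 − 12.4) × 13.7 / 2760 = 3395 m³.
HRT = V/Q = 3395 m³ / 1270 m³·d⁻¹ = 2.673 d × 24 = 64.16 h.

τ ≈ 64.2 h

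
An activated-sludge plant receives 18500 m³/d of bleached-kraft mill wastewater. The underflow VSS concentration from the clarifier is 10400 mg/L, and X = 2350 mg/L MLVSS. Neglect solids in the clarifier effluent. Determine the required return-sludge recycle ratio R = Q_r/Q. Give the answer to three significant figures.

R ≈ 0.292

Mass balance around the secondary clarifier (neglecting effluent solids): R = X / (X_r − X) = 2350 / (10400 − 2350) = 0.2919.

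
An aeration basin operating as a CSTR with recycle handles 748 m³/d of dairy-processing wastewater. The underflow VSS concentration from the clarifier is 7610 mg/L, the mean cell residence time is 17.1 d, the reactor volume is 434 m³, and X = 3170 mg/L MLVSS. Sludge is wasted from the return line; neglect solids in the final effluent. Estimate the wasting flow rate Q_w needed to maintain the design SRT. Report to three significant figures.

Q_w ≈ 10.6 m³/d

Q_w = (V·X)/(θ_c X_r) = 434.0 × 3170 / (17.1 × 7610) = 10.57 m³/d.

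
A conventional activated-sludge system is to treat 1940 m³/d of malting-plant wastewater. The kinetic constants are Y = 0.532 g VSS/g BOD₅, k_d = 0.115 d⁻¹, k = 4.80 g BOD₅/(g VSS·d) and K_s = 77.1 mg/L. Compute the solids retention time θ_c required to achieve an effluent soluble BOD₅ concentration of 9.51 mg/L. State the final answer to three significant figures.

θ_c ≈ 6.05 d

From 1/θ_c = Y·k·S/(K_s + S) − k_d: Y·k·S/(K_s+S) = 0.532 × 4.80 × 9.51 / (77.1 + 9.51) = 0.2804 d⁻¹.
θ_c = 1/(μ − k_d) = 1/(0.2804 − 0.115) = 1/0.1654 = 6.046 d.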